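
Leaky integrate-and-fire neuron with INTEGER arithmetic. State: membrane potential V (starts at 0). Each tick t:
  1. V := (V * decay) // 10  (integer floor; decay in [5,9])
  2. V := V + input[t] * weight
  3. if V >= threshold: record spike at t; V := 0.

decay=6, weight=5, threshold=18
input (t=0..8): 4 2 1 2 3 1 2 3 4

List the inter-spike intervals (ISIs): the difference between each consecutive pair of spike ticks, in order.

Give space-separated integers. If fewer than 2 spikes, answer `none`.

Answer: 4 3 1

Derivation:
t=0: input=4 -> V=0 FIRE
t=1: input=2 -> V=10
t=2: input=1 -> V=11
t=3: input=2 -> V=16
t=4: input=3 -> V=0 FIRE
t=5: input=1 -> V=5
t=6: input=2 -> V=13
t=7: input=3 -> V=0 FIRE
t=8: input=4 -> V=0 FIRE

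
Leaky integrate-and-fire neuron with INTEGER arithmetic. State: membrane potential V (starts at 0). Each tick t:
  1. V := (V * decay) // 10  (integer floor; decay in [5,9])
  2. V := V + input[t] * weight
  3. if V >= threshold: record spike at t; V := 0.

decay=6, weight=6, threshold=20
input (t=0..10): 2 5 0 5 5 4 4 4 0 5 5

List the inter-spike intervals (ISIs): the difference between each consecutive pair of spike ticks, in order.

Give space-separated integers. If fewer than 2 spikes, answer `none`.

Answer: 2 1 1 1 1 2 1

Derivation:
t=0: input=2 -> V=12
t=1: input=5 -> V=0 FIRE
t=2: input=0 -> V=0
t=3: input=5 -> V=0 FIRE
t=4: input=5 -> V=0 FIRE
t=5: input=4 -> V=0 FIRE
t=6: input=4 -> V=0 FIRE
t=7: input=4 -> V=0 FIRE
t=8: input=0 -> V=0
t=9: input=5 -> V=0 FIRE
t=10: input=5 -> V=0 FIRE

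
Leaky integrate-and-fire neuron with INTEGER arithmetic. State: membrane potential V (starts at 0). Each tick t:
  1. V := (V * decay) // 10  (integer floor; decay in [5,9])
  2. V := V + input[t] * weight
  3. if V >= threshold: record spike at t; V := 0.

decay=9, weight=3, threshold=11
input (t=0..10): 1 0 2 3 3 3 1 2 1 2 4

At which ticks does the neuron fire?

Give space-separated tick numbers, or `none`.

t=0: input=1 -> V=3
t=1: input=0 -> V=2
t=2: input=2 -> V=7
t=3: input=3 -> V=0 FIRE
t=4: input=3 -> V=9
t=5: input=3 -> V=0 FIRE
t=6: input=1 -> V=3
t=7: input=2 -> V=8
t=8: input=1 -> V=10
t=9: input=2 -> V=0 FIRE
t=10: input=4 -> V=0 FIRE

Answer: 3 5 9 10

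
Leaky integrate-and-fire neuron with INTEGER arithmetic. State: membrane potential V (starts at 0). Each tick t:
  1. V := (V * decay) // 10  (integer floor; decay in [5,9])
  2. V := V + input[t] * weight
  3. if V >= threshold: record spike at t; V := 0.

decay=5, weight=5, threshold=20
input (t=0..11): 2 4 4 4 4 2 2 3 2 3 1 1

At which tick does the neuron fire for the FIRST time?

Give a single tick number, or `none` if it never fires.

Answer: 1

Derivation:
t=0: input=2 -> V=10
t=1: input=4 -> V=0 FIRE
t=2: input=4 -> V=0 FIRE
t=3: input=4 -> V=0 FIRE
t=4: input=4 -> V=0 FIRE
t=5: input=2 -> V=10
t=6: input=2 -> V=15
t=7: input=3 -> V=0 FIRE
t=8: input=2 -> V=10
t=9: input=3 -> V=0 FIRE
t=10: input=1 -> V=5
t=11: input=1 -> V=7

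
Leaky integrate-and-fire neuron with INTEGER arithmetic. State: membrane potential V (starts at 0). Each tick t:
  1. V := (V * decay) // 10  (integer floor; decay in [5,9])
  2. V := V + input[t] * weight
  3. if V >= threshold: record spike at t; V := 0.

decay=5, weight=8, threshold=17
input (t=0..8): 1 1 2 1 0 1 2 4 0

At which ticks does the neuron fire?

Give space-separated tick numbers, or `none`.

t=0: input=1 -> V=8
t=1: input=1 -> V=12
t=2: input=2 -> V=0 FIRE
t=3: input=1 -> V=8
t=4: input=0 -> V=4
t=5: input=1 -> V=10
t=6: input=2 -> V=0 FIRE
t=7: input=4 -> V=0 FIRE
t=8: input=0 -> V=0

Answer: 2 6 7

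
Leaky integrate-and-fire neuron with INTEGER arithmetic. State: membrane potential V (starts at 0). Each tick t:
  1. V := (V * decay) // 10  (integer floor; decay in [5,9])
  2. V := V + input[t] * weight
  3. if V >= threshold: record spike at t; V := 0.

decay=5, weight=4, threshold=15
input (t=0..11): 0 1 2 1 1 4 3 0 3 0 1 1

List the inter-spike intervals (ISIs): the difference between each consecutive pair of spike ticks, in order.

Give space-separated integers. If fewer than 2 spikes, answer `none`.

t=0: input=0 -> V=0
t=1: input=1 -> V=4
t=2: input=2 -> V=10
t=3: input=1 -> V=9
t=4: input=1 -> V=8
t=5: input=4 -> V=0 FIRE
t=6: input=3 -> V=12
t=7: input=0 -> V=6
t=8: input=3 -> V=0 FIRE
t=9: input=0 -> V=0
t=10: input=1 -> V=4
t=11: input=1 -> V=6

Answer: 3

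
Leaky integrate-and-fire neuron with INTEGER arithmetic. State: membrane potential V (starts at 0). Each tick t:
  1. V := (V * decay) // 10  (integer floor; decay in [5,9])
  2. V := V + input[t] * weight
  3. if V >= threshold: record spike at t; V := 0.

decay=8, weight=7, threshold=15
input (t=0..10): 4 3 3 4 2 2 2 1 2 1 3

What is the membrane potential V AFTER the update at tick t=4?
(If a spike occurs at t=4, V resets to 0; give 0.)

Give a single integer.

t=0: input=4 -> V=0 FIRE
t=1: input=3 -> V=0 FIRE
t=2: input=3 -> V=0 FIRE
t=3: input=4 -> V=0 FIRE
t=4: input=2 -> V=14
t=5: input=2 -> V=0 FIRE
t=6: input=2 -> V=14
t=7: input=1 -> V=0 FIRE
t=8: input=2 -> V=14
t=9: input=1 -> V=0 FIRE
t=10: input=3 -> V=0 FIRE

Answer: 14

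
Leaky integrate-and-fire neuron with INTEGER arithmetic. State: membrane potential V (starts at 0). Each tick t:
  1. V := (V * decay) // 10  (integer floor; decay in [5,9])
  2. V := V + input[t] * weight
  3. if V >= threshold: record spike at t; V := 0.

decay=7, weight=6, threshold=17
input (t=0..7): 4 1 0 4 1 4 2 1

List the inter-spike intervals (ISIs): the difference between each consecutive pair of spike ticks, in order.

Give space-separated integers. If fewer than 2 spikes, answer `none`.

t=0: input=4 -> V=0 FIRE
t=1: input=1 -> V=6
t=2: input=0 -> V=4
t=3: input=4 -> V=0 FIRE
t=4: input=1 -> V=6
t=5: input=4 -> V=0 FIRE
t=6: input=2 -> V=12
t=7: input=1 -> V=14

Answer: 3 2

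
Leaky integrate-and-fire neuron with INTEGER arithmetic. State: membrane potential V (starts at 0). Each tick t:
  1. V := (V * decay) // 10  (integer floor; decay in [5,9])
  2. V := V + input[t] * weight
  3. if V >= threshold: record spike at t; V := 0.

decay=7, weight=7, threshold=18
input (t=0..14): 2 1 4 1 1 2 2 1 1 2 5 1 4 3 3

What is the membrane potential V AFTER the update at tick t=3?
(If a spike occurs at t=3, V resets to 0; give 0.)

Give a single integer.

t=0: input=2 -> V=14
t=1: input=1 -> V=16
t=2: input=4 -> V=0 FIRE
t=3: input=1 -> V=7
t=4: input=1 -> V=11
t=5: input=2 -> V=0 FIRE
t=6: input=2 -> V=14
t=7: input=1 -> V=16
t=8: input=1 -> V=0 FIRE
t=9: input=2 -> V=14
t=10: input=5 -> V=0 FIRE
t=11: input=1 -> V=7
t=12: input=4 -> V=0 FIRE
t=13: input=3 -> V=0 FIRE
t=14: input=3 -> V=0 FIRE

Answer: 7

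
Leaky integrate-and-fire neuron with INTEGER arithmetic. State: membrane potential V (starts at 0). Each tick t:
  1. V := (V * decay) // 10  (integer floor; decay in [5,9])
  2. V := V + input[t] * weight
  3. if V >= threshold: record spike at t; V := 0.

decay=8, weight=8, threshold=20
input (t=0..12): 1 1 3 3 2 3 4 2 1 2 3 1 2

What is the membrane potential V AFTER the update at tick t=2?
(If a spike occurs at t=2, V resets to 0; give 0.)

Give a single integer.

t=0: input=1 -> V=8
t=1: input=1 -> V=14
t=2: input=3 -> V=0 FIRE
t=3: input=3 -> V=0 FIRE
t=4: input=2 -> V=16
t=5: input=3 -> V=0 FIRE
t=6: input=4 -> V=0 FIRE
t=7: input=2 -> V=16
t=8: input=1 -> V=0 FIRE
t=9: input=2 -> V=16
t=10: input=3 -> V=0 FIRE
t=11: input=1 -> V=8
t=12: input=2 -> V=0 FIRE

Answer: 0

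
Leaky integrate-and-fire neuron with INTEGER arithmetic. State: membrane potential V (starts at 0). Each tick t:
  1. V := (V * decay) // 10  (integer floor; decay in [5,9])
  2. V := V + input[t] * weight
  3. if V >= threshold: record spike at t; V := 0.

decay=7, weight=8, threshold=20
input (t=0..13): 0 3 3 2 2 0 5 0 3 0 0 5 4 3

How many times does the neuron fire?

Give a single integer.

t=0: input=0 -> V=0
t=1: input=3 -> V=0 FIRE
t=2: input=3 -> V=0 FIRE
t=3: input=2 -> V=16
t=4: input=2 -> V=0 FIRE
t=5: input=0 -> V=0
t=6: input=5 -> V=0 FIRE
t=7: input=0 -> V=0
t=8: input=3 -> V=0 FIRE
t=9: input=0 -> V=0
t=10: input=0 -> V=0
t=11: input=5 -> V=0 FIRE
t=12: input=4 -> V=0 FIRE
t=13: input=3 -> V=0 FIRE

Answer: 8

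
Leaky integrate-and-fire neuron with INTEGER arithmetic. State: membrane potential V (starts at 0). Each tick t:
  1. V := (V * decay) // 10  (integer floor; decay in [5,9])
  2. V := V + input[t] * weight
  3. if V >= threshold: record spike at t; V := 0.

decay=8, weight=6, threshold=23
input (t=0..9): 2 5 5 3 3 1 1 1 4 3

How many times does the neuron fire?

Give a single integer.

Answer: 4

Derivation:
t=0: input=2 -> V=12
t=1: input=5 -> V=0 FIRE
t=2: input=5 -> V=0 FIRE
t=3: input=3 -> V=18
t=4: input=3 -> V=0 FIRE
t=5: input=1 -> V=6
t=6: input=1 -> V=10
t=7: input=1 -> V=14
t=8: input=4 -> V=0 FIRE
t=9: input=3 -> V=18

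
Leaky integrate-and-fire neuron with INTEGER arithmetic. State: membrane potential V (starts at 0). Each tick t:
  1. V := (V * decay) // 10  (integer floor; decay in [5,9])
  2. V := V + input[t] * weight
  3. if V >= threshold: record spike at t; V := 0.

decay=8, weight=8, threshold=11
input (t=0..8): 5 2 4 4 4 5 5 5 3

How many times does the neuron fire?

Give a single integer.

t=0: input=5 -> V=0 FIRE
t=1: input=2 -> V=0 FIRE
t=2: input=4 -> V=0 FIRE
t=3: input=4 -> V=0 FIRE
t=4: input=4 -> V=0 FIRE
t=5: input=5 -> V=0 FIRE
t=6: input=5 -> V=0 FIRE
t=7: input=5 -> V=0 FIRE
t=8: input=3 -> V=0 FIRE

Answer: 9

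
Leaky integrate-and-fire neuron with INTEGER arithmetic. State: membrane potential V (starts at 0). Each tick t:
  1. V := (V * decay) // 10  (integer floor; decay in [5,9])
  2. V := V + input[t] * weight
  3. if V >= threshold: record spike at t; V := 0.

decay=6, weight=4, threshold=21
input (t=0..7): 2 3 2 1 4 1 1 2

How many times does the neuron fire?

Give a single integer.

t=0: input=2 -> V=8
t=1: input=3 -> V=16
t=2: input=2 -> V=17
t=3: input=1 -> V=14
t=4: input=4 -> V=0 FIRE
t=5: input=1 -> V=4
t=6: input=1 -> V=6
t=7: input=2 -> V=11

Answer: 1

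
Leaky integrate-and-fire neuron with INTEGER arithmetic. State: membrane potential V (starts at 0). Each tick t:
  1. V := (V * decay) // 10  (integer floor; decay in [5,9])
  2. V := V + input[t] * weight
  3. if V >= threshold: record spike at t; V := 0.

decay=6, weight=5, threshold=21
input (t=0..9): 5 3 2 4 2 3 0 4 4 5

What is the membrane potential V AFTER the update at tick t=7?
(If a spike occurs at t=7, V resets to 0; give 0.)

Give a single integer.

Answer: 20

Derivation:
t=0: input=5 -> V=0 FIRE
t=1: input=3 -> V=15
t=2: input=2 -> V=19
t=3: input=4 -> V=0 FIRE
t=4: input=2 -> V=10
t=5: input=3 -> V=0 FIRE
t=6: input=0 -> V=0
t=7: input=4 -> V=20
t=8: input=4 -> V=0 FIRE
t=9: input=5 -> V=0 FIRE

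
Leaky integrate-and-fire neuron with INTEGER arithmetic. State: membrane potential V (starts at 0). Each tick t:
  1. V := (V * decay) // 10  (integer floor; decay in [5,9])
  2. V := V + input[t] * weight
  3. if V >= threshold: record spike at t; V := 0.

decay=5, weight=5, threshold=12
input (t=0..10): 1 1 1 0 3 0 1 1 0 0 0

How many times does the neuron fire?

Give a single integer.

Answer: 1

Derivation:
t=0: input=1 -> V=5
t=1: input=1 -> V=7
t=2: input=1 -> V=8
t=3: input=0 -> V=4
t=4: input=3 -> V=0 FIRE
t=5: input=0 -> V=0
t=6: input=1 -> V=5
t=7: input=1 -> V=7
t=8: input=0 -> V=3
t=9: input=0 -> V=1
t=10: input=0 -> V=0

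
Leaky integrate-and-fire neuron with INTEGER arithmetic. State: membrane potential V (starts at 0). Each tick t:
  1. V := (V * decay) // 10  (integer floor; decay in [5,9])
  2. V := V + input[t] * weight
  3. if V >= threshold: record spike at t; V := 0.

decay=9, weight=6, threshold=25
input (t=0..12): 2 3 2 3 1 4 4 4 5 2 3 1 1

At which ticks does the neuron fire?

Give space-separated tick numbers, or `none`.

Answer: 1 3 5 7 8 10

Derivation:
t=0: input=2 -> V=12
t=1: input=3 -> V=0 FIRE
t=2: input=2 -> V=12
t=3: input=3 -> V=0 FIRE
t=4: input=1 -> V=6
t=5: input=4 -> V=0 FIRE
t=6: input=4 -> V=24
t=7: input=4 -> V=0 FIRE
t=8: input=5 -> V=0 FIRE
t=9: input=2 -> V=12
t=10: input=3 -> V=0 FIRE
t=11: input=1 -> V=6
t=12: input=1 -> V=11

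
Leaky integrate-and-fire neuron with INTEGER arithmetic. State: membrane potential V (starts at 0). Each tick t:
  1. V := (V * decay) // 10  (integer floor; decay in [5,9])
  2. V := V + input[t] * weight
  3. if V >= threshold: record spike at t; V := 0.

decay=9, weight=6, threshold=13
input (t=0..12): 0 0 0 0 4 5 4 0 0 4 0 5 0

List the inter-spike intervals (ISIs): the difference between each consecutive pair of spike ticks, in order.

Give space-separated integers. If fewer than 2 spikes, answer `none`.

t=0: input=0 -> V=0
t=1: input=0 -> V=0
t=2: input=0 -> V=0
t=3: input=0 -> V=0
t=4: input=4 -> V=0 FIRE
t=5: input=5 -> V=0 FIRE
t=6: input=4 -> V=0 FIRE
t=7: input=0 -> V=0
t=8: input=0 -> V=0
t=9: input=4 -> V=0 FIRE
t=10: input=0 -> V=0
t=11: input=5 -> V=0 FIRE
t=12: input=0 -> V=0

Answer: 1 1 3 2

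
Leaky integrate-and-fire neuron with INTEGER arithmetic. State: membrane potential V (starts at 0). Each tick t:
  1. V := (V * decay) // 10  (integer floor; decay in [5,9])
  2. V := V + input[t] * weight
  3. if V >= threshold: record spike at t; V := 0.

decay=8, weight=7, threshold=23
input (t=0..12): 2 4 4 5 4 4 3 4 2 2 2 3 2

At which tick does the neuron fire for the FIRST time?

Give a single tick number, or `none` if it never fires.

t=0: input=2 -> V=14
t=1: input=4 -> V=0 FIRE
t=2: input=4 -> V=0 FIRE
t=3: input=5 -> V=0 FIRE
t=4: input=4 -> V=0 FIRE
t=5: input=4 -> V=0 FIRE
t=6: input=3 -> V=21
t=7: input=4 -> V=0 FIRE
t=8: input=2 -> V=14
t=9: input=2 -> V=0 FIRE
t=10: input=2 -> V=14
t=11: input=3 -> V=0 FIRE
t=12: input=2 -> V=14

Answer: 1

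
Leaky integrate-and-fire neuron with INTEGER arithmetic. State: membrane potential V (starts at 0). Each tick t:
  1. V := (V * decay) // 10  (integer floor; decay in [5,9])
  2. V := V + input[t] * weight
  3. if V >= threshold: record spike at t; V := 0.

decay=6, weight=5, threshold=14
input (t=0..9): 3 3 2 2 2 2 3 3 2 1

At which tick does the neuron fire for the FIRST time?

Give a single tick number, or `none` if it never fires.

Answer: 0

Derivation:
t=0: input=3 -> V=0 FIRE
t=1: input=3 -> V=0 FIRE
t=2: input=2 -> V=10
t=3: input=2 -> V=0 FIRE
t=4: input=2 -> V=10
t=5: input=2 -> V=0 FIRE
t=6: input=3 -> V=0 FIRE
t=7: input=3 -> V=0 FIRE
t=8: input=2 -> V=10
t=9: input=1 -> V=11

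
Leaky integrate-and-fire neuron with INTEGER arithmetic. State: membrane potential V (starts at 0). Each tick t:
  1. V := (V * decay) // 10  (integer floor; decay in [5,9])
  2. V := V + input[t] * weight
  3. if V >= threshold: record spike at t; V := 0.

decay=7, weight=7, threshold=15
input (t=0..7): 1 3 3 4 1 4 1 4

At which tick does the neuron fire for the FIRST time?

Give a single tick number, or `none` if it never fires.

t=0: input=1 -> V=7
t=1: input=3 -> V=0 FIRE
t=2: input=3 -> V=0 FIRE
t=3: input=4 -> V=0 FIRE
t=4: input=1 -> V=7
t=5: input=4 -> V=0 FIRE
t=6: input=1 -> V=7
t=7: input=4 -> V=0 FIRE

Answer: 1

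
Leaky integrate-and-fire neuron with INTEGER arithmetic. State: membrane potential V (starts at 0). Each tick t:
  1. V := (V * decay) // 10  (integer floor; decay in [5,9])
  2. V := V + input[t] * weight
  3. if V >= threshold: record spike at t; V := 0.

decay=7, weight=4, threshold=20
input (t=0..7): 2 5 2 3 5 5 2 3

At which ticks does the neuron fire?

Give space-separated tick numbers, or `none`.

Answer: 1 4 5

Derivation:
t=0: input=2 -> V=8
t=1: input=5 -> V=0 FIRE
t=2: input=2 -> V=8
t=3: input=3 -> V=17
t=4: input=5 -> V=0 FIRE
t=5: input=5 -> V=0 FIRE
t=6: input=2 -> V=8
t=7: input=3 -> V=17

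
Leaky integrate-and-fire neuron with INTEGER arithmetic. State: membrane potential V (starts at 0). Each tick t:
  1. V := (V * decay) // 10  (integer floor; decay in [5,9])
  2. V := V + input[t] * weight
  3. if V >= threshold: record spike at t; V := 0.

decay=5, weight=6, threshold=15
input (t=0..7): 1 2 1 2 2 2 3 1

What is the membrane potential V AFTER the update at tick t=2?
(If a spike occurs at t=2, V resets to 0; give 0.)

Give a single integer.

t=0: input=1 -> V=6
t=1: input=2 -> V=0 FIRE
t=2: input=1 -> V=6
t=3: input=2 -> V=0 FIRE
t=4: input=2 -> V=12
t=5: input=2 -> V=0 FIRE
t=6: input=3 -> V=0 FIRE
t=7: input=1 -> V=6

Answer: 6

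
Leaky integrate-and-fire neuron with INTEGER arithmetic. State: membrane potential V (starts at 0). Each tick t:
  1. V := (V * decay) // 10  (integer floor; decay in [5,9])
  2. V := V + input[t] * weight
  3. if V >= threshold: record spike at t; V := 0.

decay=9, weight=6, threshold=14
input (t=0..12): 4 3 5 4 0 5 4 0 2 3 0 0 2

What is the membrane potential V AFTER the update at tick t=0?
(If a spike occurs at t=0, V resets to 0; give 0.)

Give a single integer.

t=0: input=4 -> V=0 FIRE
t=1: input=3 -> V=0 FIRE
t=2: input=5 -> V=0 FIRE
t=3: input=4 -> V=0 FIRE
t=4: input=0 -> V=0
t=5: input=5 -> V=0 FIRE
t=6: input=4 -> V=0 FIRE
t=7: input=0 -> V=0
t=8: input=2 -> V=12
t=9: input=3 -> V=0 FIRE
t=10: input=0 -> V=0
t=11: input=0 -> V=0
t=12: input=2 -> V=12

Answer: 0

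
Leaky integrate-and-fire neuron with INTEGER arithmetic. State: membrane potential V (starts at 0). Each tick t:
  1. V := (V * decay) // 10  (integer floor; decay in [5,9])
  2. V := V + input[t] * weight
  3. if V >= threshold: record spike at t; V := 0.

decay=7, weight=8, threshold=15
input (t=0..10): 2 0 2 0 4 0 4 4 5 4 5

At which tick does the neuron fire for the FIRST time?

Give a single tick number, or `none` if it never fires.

t=0: input=2 -> V=0 FIRE
t=1: input=0 -> V=0
t=2: input=2 -> V=0 FIRE
t=3: input=0 -> V=0
t=4: input=4 -> V=0 FIRE
t=5: input=0 -> V=0
t=6: input=4 -> V=0 FIRE
t=7: input=4 -> V=0 FIRE
t=8: input=5 -> V=0 FIRE
t=9: input=4 -> V=0 FIRE
t=10: input=5 -> V=0 FIRE

Answer: 0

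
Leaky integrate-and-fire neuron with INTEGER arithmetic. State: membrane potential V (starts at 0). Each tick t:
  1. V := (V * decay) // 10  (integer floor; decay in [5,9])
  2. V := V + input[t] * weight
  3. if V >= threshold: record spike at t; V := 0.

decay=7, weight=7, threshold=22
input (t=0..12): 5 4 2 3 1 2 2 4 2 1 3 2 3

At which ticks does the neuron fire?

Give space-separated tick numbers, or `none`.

Answer: 0 1 3 6 7 10 12

Derivation:
t=0: input=5 -> V=0 FIRE
t=1: input=4 -> V=0 FIRE
t=2: input=2 -> V=14
t=3: input=3 -> V=0 FIRE
t=4: input=1 -> V=7
t=5: input=2 -> V=18
t=6: input=2 -> V=0 FIRE
t=7: input=4 -> V=0 FIRE
t=8: input=2 -> V=14
t=9: input=1 -> V=16
t=10: input=3 -> V=0 FIRE
t=11: input=2 -> V=14
t=12: input=3 -> V=0 FIRE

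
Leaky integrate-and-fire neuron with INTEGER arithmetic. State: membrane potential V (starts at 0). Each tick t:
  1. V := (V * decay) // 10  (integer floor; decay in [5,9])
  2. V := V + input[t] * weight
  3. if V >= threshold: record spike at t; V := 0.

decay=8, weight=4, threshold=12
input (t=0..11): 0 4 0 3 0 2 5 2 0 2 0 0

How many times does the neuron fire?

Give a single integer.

t=0: input=0 -> V=0
t=1: input=4 -> V=0 FIRE
t=2: input=0 -> V=0
t=3: input=3 -> V=0 FIRE
t=4: input=0 -> V=0
t=5: input=2 -> V=8
t=6: input=5 -> V=0 FIRE
t=7: input=2 -> V=8
t=8: input=0 -> V=6
t=9: input=2 -> V=0 FIRE
t=10: input=0 -> V=0
t=11: input=0 -> V=0

Answer: 4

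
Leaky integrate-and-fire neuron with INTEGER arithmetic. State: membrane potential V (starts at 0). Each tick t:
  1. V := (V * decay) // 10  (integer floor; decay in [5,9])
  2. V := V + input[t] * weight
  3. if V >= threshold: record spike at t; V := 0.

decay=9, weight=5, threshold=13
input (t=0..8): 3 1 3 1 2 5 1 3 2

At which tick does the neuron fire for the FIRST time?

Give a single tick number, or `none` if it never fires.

t=0: input=3 -> V=0 FIRE
t=1: input=1 -> V=5
t=2: input=3 -> V=0 FIRE
t=3: input=1 -> V=5
t=4: input=2 -> V=0 FIRE
t=5: input=5 -> V=0 FIRE
t=6: input=1 -> V=5
t=7: input=3 -> V=0 FIRE
t=8: input=2 -> V=10

Answer: 0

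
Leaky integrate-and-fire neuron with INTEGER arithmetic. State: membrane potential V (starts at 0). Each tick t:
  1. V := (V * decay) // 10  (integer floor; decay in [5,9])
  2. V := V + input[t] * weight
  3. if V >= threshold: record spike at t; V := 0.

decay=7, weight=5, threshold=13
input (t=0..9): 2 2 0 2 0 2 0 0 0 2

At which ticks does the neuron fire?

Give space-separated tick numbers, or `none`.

t=0: input=2 -> V=10
t=1: input=2 -> V=0 FIRE
t=2: input=0 -> V=0
t=3: input=2 -> V=10
t=4: input=0 -> V=7
t=5: input=2 -> V=0 FIRE
t=6: input=0 -> V=0
t=7: input=0 -> V=0
t=8: input=0 -> V=0
t=9: input=2 -> V=10

Answer: 1 5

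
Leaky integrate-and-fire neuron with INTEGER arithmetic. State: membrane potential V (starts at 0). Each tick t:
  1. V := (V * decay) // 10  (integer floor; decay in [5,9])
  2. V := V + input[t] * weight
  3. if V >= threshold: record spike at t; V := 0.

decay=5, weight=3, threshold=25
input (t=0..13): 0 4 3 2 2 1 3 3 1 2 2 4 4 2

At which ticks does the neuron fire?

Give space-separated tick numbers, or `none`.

t=0: input=0 -> V=0
t=1: input=4 -> V=12
t=2: input=3 -> V=15
t=3: input=2 -> V=13
t=4: input=2 -> V=12
t=5: input=1 -> V=9
t=6: input=3 -> V=13
t=7: input=3 -> V=15
t=8: input=1 -> V=10
t=9: input=2 -> V=11
t=10: input=2 -> V=11
t=11: input=4 -> V=17
t=12: input=4 -> V=20
t=13: input=2 -> V=16

Answer: none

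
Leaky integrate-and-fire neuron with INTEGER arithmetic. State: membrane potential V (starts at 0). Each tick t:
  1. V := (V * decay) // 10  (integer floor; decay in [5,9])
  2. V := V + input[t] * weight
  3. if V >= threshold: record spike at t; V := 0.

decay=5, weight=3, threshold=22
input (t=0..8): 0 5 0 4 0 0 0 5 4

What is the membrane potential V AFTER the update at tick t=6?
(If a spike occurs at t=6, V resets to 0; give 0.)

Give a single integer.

t=0: input=0 -> V=0
t=1: input=5 -> V=15
t=2: input=0 -> V=7
t=3: input=4 -> V=15
t=4: input=0 -> V=7
t=5: input=0 -> V=3
t=6: input=0 -> V=1
t=7: input=5 -> V=15
t=8: input=4 -> V=19

Answer: 1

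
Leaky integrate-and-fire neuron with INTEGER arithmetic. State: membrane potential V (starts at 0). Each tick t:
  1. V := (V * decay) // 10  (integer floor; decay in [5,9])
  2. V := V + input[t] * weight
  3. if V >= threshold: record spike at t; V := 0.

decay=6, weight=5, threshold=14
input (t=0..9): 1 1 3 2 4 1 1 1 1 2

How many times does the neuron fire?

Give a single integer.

Answer: 3

Derivation:
t=0: input=1 -> V=5
t=1: input=1 -> V=8
t=2: input=3 -> V=0 FIRE
t=3: input=2 -> V=10
t=4: input=4 -> V=0 FIRE
t=5: input=1 -> V=5
t=6: input=1 -> V=8
t=7: input=1 -> V=9
t=8: input=1 -> V=10
t=9: input=2 -> V=0 FIRE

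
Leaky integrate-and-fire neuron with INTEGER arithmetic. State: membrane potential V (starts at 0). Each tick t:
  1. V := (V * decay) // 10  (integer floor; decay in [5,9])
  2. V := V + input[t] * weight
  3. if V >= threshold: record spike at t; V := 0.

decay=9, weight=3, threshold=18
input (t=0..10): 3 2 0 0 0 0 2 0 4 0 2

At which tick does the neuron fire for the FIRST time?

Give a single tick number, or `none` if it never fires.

Answer: 8

Derivation:
t=0: input=3 -> V=9
t=1: input=2 -> V=14
t=2: input=0 -> V=12
t=3: input=0 -> V=10
t=4: input=0 -> V=9
t=5: input=0 -> V=8
t=6: input=2 -> V=13
t=7: input=0 -> V=11
t=8: input=4 -> V=0 FIRE
t=9: input=0 -> V=0
t=10: input=2 -> V=6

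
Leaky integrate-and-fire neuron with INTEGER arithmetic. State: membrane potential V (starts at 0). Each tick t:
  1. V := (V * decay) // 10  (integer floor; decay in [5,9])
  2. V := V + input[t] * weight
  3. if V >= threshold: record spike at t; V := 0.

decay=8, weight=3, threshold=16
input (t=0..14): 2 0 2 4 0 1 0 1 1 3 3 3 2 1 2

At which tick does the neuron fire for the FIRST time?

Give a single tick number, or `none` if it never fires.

t=0: input=2 -> V=6
t=1: input=0 -> V=4
t=2: input=2 -> V=9
t=3: input=4 -> V=0 FIRE
t=4: input=0 -> V=0
t=5: input=1 -> V=3
t=6: input=0 -> V=2
t=7: input=1 -> V=4
t=8: input=1 -> V=6
t=9: input=3 -> V=13
t=10: input=3 -> V=0 FIRE
t=11: input=3 -> V=9
t=12: input=2 -> V=13
t=13: input=1 -> V=13
t=14: input=2 -> V=0 FIRE

Answer: 3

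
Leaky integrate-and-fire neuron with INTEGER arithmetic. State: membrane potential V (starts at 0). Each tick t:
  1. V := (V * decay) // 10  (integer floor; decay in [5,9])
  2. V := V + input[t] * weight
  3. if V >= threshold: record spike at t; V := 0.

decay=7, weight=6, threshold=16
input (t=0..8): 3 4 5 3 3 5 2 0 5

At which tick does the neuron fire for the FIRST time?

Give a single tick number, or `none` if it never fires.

t=0: input=3 -> V=0 FIRE
t=1: input=4 -> V=0 FIRE
t=2: input=5 -> V=0 FIRE
t=3: input=3 -> V=0 FIRE
t=4: input=3 -> V=0 FIRE
t=5: input=5 -> V=0 FIRE
t=6: input=2 -> V=12
t=7: input=0 -> V=8
t=8: input=5 -> V=0 FIRE

Answer: 0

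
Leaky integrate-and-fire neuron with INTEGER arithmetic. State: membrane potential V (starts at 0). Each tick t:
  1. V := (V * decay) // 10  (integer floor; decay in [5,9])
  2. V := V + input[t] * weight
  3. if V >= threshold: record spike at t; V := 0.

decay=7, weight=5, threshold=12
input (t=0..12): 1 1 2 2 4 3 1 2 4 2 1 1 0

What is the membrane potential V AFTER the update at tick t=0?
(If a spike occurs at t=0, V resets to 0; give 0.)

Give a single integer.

Answer: 5

Derivation:
t=0: input=1 -> V=5
t=1: input=1 -> V=8
t=2: input=2 -> V=0 FIRE
t=3: input=2 -> V=10
t=4: input=4 -> V=0 FIRE
t=5: input=3 -> V=0 FIRE
t=6: input=1 -> V=5
t=7: input=2 -> V=0 FIRE
t=8: input=4 -> V=0 FIRE
t=9: input=2 -> V=10
t=10: input=1 -> V=0 FIRE
t=11: input=1 -> V=5
t=12: input=0 -> V=3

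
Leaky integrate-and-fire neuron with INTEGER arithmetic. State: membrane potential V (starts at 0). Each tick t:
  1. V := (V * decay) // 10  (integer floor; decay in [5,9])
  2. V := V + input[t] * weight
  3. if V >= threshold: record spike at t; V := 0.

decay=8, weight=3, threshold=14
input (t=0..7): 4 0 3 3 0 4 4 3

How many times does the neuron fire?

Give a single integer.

t=0: input=4 -> V=12
t=1: input=0 -> V=9
t=2: input=3 -> V=0 FIRE
t=3: input=3 -> V=9
t=4: input=0 -> V=7
t=5: input=4 -> V=0 FIRE
t=6: input=4 -> V=12
t=7: input=3 -> V=0 FIRE

Answer: 3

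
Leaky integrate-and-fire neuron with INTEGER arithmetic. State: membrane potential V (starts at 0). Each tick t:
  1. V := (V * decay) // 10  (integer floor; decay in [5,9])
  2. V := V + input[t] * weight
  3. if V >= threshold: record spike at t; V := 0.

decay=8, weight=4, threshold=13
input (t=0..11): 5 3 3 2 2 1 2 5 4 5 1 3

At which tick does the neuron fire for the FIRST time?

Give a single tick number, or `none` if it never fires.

t=0: input=5 -> V=0 FIRE
t=1: input=3 -> V=12
t=2: input=3 -> V=0 FIRE
t=3: input=2 -> V=8
t=4: input=2 -> V=0 FIRE
t=5: input=1 -> V=4
t=6: input=2 -> V=11
t=7: input=5 -> V=0 FIRE
t=8: input=4 -> V=0 FIRE
t=9: input=5 -> V=0 FIRE
t=10: input=1 -> V=4
t=11: input=3 -> V=0 FIRE

Answer: 0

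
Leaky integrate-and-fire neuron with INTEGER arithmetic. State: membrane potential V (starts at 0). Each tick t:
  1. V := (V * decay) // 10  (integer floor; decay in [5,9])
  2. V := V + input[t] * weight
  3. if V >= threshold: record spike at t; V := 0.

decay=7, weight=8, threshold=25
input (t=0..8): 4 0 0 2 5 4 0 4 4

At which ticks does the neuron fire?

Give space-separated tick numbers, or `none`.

Answer: 0 4 5 7 8

Derivation:
t=0: input=4 -> V=0 FIRE
t=1: input=0 -> V=0
t=2: input=0 -> V=0
t=3: input=2 -> V=16
t=4: input=5 -> V=0 FIRE
t=5: input=4 -> V=0 FIRE
t=6: input=0 -> V=0
t=7: input=4 -> V=0 FIRE
t=8: input=4 -> V=0 FIRE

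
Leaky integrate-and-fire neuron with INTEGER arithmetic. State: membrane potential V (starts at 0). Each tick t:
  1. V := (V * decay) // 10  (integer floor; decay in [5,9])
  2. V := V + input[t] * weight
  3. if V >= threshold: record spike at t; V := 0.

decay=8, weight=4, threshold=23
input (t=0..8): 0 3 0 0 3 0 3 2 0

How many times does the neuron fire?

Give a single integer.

t=0: input=0 -> V=0
t=1: input=3 -> V=12
t=2: input=0 -> V=9
t=3: input=0 -> V=7
t=4: input=3 -> V=17
t=5: input=0 -> V=13
t=6: input=3 -> V=22
t=7: input=2 -> V=0 FIRE
t=8: input=0 -> V=0

Answer: 1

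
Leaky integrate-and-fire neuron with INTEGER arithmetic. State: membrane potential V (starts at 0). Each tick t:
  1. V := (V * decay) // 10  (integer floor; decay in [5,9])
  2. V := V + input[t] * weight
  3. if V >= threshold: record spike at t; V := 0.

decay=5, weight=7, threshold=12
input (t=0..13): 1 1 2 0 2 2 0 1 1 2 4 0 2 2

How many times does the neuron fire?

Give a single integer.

t=0: input=1 -> V=7
t=1: input=1 -> V=10
t=2: input=2 -> V=0 FIRE
t=3: input=0 -> V=0
t=4: input=2 -> V=0 FIRE
t=5: input=2 -> V=0 FIRE
t=6: input=0 -> V=0
t=7: input=1 -> V=7
t=8: input=1 -> V=10
t=9: input=2 -> V=0 FIRE
t=10: input=4 -> V=0 FIRE
t=11: input=0 -> V=0
t=12: input=2 -> V=0 FIRE
t=13: input=2 -> V=0 FIRE

Answer: 7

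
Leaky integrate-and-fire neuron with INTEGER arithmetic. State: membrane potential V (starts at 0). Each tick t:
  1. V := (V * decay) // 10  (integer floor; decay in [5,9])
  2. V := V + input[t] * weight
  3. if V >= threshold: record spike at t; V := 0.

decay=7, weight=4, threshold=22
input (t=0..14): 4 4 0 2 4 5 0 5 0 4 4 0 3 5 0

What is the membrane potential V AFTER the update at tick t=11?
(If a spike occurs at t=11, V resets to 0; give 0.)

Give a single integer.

Answer: 11

Derivation:
t=0: input=4 -> V=16
t=1: input=4 -> V=0 FIRE
t=2: input=0 -> V=0
t=3: input=2 -> V=8
t=4: input=4 -> V=21
t=5: input=5 -> V=0 FIRE
t=6: input=0 -> V=0
t=7: input=5 -> V=20
t=8: input=0 -> V=14
t=9: input=4 -> V=0 FIRE
t=10: input=4 -> V=16
t=11: input=0 -> V=11
t=12: input=3 -> V=19
t=13: input=5 -> V=0 FIRE
t=14: input=0 -> V=0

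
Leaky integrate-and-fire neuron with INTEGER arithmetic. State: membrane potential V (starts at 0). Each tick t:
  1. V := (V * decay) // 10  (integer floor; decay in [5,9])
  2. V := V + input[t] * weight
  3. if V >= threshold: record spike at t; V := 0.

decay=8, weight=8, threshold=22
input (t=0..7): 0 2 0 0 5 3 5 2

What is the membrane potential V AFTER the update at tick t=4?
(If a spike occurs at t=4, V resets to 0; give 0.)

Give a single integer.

t=0: input=0 -> V=0
t=1: input=2 -> V=16
t=2: input=0 -> V=12
t=3: input=0 -> V=9
t=4: input=5 -> V=0 FIRE
t=5: input=3 -> V=0 FIRE
t=6: input=5 -> V=0 FIRE
t=7: input=2 -> V=16

Answer: 0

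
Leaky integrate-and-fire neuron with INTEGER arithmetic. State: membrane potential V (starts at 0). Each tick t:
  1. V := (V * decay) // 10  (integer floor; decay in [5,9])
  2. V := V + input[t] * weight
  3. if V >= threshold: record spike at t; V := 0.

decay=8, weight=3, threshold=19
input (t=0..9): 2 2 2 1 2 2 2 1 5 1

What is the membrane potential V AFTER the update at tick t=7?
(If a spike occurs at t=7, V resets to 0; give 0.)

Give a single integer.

t=0: input=2 -> V=6
t=1: input=2 -> V=10
t=2: input=2 -> V=14
t=3: input=1 -> V=14
t=4: input=2 -> V=17
t=5: input=2 -> V=0 FIRE
t=6: input=2 -> V=6
t=7: input=1 -> V=7
t=8: input=5 -> V=0 FIRE
t=9: input=1 -> V=3

Answer: 7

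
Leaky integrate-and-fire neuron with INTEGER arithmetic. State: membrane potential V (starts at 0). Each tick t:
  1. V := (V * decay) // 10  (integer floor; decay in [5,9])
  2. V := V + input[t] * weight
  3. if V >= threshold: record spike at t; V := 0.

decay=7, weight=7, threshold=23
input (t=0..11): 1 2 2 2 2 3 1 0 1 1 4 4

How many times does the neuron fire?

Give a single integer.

t=0: input=1 -> V=7
t=1: input=2 -> V=18
t=2: input=2 -> V=0 FIRE
t=3: input=2 -> V=14
t=4: input=2 -> V=0 FIRE
t=5: input=3 -> V=21
t=6: input=1 -> V=21
t=7: input=0 -> V=14
t=8: input=1 -> V=16
t=9: input=1 -> V=18
t=10: input=4 -> V=0 FIRE
t=11: input=4 -> V=0 FIRE

Answer: 4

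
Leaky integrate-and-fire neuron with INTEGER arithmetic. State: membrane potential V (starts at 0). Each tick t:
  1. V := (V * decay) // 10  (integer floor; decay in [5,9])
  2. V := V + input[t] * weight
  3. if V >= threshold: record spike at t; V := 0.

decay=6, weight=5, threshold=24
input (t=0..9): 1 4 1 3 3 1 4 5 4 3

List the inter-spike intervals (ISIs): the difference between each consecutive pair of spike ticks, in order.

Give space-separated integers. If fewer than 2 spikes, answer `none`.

t=0: input=1 -> V=5
t=1: input=4 -> V=23
t=2: input=1 -> V=18
t=3: input=3 -> V=0 FIRE
t=4: input=3 -> V=15
t=5: input=1 -> V=14
t=6: input=4 -> V=0 FIRE
t=7: input=5 -> V=0 FIRE
t=8: input=4 -> V=20
t=9: input=3 -> V=0 FIRE

Answer: 3 1 2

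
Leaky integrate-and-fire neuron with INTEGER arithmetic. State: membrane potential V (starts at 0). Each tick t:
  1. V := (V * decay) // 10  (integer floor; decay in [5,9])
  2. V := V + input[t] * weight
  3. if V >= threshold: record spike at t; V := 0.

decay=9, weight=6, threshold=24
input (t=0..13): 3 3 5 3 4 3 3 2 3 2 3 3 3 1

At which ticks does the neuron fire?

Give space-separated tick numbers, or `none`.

Answer: 1 2 4 6 8 10 12

Derivation:
t=0: input=3 -> V=18
t=1: input=3 -> V=0 FIRE
t=2: input=5 -> V=0 FIRE
t=3: input=3 -> V=18
t=4: input=4 -> V=0 FIRE
t=5: input=3 -> V=18
t=6: input=3 -> V=0 FIRE
t=7: input=2 -> V=12
t=8: input=3 -> V=0 FIRE
t=9: input=2 -> V=12
t=10: input=3 -> V=0 FIRE
t=11: input=3 -> V=18
t=12: input=3 -> V=0 FIRE
t=13: input=1 -> V=6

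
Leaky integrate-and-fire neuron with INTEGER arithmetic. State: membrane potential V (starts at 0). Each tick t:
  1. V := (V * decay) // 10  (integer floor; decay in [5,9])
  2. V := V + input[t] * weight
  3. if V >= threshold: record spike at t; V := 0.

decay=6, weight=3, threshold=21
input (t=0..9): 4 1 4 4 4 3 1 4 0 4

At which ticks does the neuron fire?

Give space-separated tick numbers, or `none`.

t=0: input=4 -> V=12
t=1: input=1 -> V=10
t=2: input=4 -> V=18
t=3: input=4 -> V=0 FIRE
t=4: input=4 -> V=12
t=5: input=3 -> V=16
t=6: input=1 -> V=12
t=7: input=4 -> V=19
t=8: input=0 -> V=11
t=9: input=4 -> V=18

Answer: 3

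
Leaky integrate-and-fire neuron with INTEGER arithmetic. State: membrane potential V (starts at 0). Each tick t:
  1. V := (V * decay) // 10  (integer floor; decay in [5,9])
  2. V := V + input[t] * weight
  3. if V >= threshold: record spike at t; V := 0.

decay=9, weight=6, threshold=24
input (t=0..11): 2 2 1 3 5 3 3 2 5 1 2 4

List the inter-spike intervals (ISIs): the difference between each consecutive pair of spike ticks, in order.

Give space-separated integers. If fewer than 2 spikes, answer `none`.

Answer: 2 2 2 3

Derivation:
t=0: input=2 -> V=12
t=1: input=2 -> V=22
t=2: input=1 -> V=0 FIRE
t=3: input=3 -> V=18
t=4: input=5 -> V=0 FIRE
t=5: input=3 -> V=18
t=6: input=3 -> V=0 FIRE
t=7: input=2 -> V=12
t=8: input=5 -> V=0 FIRE
t=9: input=1 -> V=6
t=10: input=2 -> V=17
t=11: input=4 -> V=0 FIRE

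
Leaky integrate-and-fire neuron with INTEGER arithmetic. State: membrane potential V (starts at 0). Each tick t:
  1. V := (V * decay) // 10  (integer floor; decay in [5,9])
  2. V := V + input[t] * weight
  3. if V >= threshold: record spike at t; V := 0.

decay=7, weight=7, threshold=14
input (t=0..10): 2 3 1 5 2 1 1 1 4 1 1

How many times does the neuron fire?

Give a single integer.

t=0: input=2 -> V=0 FIRE
t=1: input=3 -> V=0 FIRE
t=2: input=1 -> V=7
t=3: input=5 -> V=0 FIRE
t=4: input=2 -> V=0 FIRE
t=5: input=1 -> V=7
t=6: input=1 -> V=11
t=7: input=1 -> V=0 FIRE
t=8: input=4 -> V=0 FIRE
t=9: input=1 -> V=7
t=10: input=1 -> V=11

Answer: 6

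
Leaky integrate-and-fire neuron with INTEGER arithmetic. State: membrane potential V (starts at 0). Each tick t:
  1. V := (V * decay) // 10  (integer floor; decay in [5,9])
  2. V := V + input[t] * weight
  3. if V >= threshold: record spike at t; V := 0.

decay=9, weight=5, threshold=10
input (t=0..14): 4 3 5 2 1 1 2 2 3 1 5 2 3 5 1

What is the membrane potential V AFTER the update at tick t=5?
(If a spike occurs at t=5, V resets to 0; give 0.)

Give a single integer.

Answer: 9

Derivation:
t=0: input=4 -> V=0 FIRE
t=1: input=3 -> V=0 FIRE
t=2: input=5 -> V=0 FIRE
t=3: input=2 -> V=0 FIRE
t=4: input=1 -> V=5
t=5: input=1 -> V=9
t=6: input=2 -> V=0 FIRE
t=7: input=2 -> V=0 FIRE
t=8: input=3 -> V=0 FIRE
t=9: input=1 -> V=5
t=10: input=5 -> V=0 FIRE
t=11: input=2 -> V=0 FIRE
t=12: input=3 -> V=0 FIRE
t=13: input=5 -> V=0 FIRE
t=14: input=1 -> V=5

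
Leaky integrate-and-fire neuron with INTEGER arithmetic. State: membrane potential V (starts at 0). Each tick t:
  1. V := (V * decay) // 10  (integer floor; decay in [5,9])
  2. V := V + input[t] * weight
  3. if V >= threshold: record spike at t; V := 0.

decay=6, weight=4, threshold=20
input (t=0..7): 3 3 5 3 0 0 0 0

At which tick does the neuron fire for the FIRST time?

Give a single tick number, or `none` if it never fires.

t=0: input=3 -> V=12
t=1: input=3 -> V=19
t=2: input=5 -> V=0 FIRE
t=3: input=3 -> V=12
t=4: input=0 -> V=7
t=5: input=0 -> V=4
t=6: input=0 -> V=2
t=7: input=0 -> V=1

Answer: 2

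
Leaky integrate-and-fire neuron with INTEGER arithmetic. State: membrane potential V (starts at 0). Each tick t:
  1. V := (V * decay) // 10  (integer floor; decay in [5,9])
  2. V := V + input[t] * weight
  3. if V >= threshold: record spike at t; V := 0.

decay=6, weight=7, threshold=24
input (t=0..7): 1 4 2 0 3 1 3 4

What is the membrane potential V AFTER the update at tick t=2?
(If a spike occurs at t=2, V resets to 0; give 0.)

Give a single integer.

t=0: input=1 -> V=7
t=1: input=4 -> V=0 FIRE
t=2: input=2 -> V=14
t=3: input=0 -> V=8
t=4: input=3 -> V=0 FIRE
t=5: input=1 -> V=7
t=6: input=3 -> V=0 FIRE
t=7: input=4 -> V=0 FIRE

Answer: 14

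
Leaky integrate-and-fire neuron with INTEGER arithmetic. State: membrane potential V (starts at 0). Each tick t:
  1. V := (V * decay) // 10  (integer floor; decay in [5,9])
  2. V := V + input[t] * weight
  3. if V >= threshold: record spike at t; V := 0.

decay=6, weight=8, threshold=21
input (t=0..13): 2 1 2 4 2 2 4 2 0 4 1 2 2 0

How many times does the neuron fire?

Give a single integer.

Answer: 6

Derivation:
t=0: input=2 -> V=16
t=1: input=1 -> V=17
t=2: input=2 -> V=0 FIRE
t=3: input=4 -> V=0 FIRE
t=4: input=2 -> V=16
t=5: input=2 -> V=0 FIRE
t=6: input=4 -> V=0 FIRE
t=7: input=2 -> V=16
t=8: input=0 -> V=9
t=9: input=4 -> V=0 FIRE
t=10: input=1 -> V=8
t=11: input=2 -> V=20
t=12: input=2 -> V=0 FIRE
t=13: input=0 -> V=0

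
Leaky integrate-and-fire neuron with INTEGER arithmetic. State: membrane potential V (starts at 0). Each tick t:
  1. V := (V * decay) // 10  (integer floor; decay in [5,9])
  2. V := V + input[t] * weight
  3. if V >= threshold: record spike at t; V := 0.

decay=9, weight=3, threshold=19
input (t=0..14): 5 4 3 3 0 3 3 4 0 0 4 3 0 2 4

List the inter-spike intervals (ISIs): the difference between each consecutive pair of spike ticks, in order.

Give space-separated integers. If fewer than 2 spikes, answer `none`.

Answer: 4 2 4

Derivation:
t=0: input=5 -> V=15
t=1: input=4 -> V=0 FIRE
t=2: input=3 -> V=9
t=3: input=3 -> V=17
t=4: input=0 -> V=15
t=5: input=3 -> V=0 FIRE
t=6: input=3 -> V=9
t=7: input=4 -> V=0 FIRE
t=8: input=0 -> V=0
t=9: input=0 -> V=0
t=10: input=4 -> V=12
t=11: input=3 -> V=0 FIRE
t=12: input=0 -> V=0
t=13: input=2 -> V=6
t=14: input=4 -> V=17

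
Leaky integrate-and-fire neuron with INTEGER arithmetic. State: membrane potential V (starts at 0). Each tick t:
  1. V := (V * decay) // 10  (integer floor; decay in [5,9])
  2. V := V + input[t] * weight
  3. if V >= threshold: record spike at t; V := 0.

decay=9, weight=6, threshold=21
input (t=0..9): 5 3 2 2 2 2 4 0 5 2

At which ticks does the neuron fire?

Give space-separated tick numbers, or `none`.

t=0: input=5 -> V=0 FIRE
t=1: input=3 -> V=18
t=2: input=2 -> V=0 FIRE
t=3: input=2 -> V=12
t=4: input=2 -> V=0 FIRE
t=5: input=2 -> V=12
t=6: input=4 -> V=0 FIRE
t=7: input=0 -> V=0
t=8: input=5 -> V=0 FIRE
t=9: input=2 -> V=12

Answer: 0 2 4 6 8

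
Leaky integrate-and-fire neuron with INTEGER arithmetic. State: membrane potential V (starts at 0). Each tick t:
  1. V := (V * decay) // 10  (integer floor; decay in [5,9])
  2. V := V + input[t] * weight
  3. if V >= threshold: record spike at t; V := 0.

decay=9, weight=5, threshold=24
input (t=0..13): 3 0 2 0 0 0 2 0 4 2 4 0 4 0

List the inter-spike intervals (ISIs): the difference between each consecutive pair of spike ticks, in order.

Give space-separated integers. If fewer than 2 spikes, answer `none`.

Answer: 2

Derivation:
t=0: input=3 -> V=15
t=1: input=0 -> V=13
t=2: input=2 -> V=21
t=3: input=0 -> V=18
t=4: input=0 -> V=16
t=5: input=0 -> V=14
t=6: input=2 -> V=22
t=7: input=0 -> V=19
t=8: input=4 -> V=0 FIRE
t=9: input=2 -> V=10
t=10: input=4 -> V=0 FIRE
t=11: input=0 -> V=0
t=12: input=4 -> V=20
t=13: input=0 -> V=18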